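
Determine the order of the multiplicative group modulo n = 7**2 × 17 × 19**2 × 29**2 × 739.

137723410944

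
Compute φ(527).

480

First factor: 527 = 17 · 31.
φ(17) = 17 − 1 = 16.
φ(31) = 31 − 1 = 30.
Multiply: 16 · 30 = 480.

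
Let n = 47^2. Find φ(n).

2162

φ(47^2) = 47^2 − 47^1 = 2209 − 47 = 2162.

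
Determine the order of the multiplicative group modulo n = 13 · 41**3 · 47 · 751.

φ(13) = 13 − 1 = 12.
φ(41^3) = 41^3 − 41^2 = 68921 − 1681 = 67240.
φ(47) = 47 − 1 = 46.
φ(751) = 751 − 1 = 750.
Since φ is multiplicative, φ(31625158981) = 12 · 67240 · 46 · 750 = 27837360000.

27837360000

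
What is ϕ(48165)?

22464

Prime factorization: 48165 = 3 · 5 · 13**2 · 19.
φ(48165) = 48165 · (1 − 1/3) · (1 − 1/5) · (1 − 1/13) · (1 − 1/19)
       = 48165 · 1728/3705 = 22464.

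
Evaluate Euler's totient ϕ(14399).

10560

First factor: 14399 = 7 · 11^2 · 17.
φ(7) = 7 − 1 = 6.
φ(11^2) = 11^1·(11−1) = 11·10 = 110.
φ(17) = 17 − 1 = 16.
Since φ is multiplicative, φ(14399) = 6 · 110 · 16 = 10560.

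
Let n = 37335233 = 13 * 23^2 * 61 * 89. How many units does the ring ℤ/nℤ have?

φ(13) = 13 − 1 = 12.
φ(23^2) = 23^1·(23−1) = 23·22 = 506.
φ(61) = 61 − 1 = 60.
φ(89) = 89 − 1 = 88.
Since φ is multiplicative, φ(37335233) = 12 · 506 · 60 · 88 = 32060160.

32060160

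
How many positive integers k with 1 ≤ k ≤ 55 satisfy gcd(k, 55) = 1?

Prime factorization: 55 = 5 · 11.
φ(5) = 5 − 1 = 4.
φ(11) = 11 − 1 = 10.
Multiply: 4 · 10 = 40.

40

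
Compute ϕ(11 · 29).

280

φ(11) = 11 − 1 = 10.
φ(29) = 29 − 1 = 28.
Multiply: 10 · 28 = 280.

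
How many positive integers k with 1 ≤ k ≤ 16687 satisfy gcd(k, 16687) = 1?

14400

Prime factorization: 16687 = 11 · 37 · 41.
φ(16687) = 16687 · (1 − 1/11) · (1 − 1/37) · (1 − 1/41)
       = 16687 · 14400/16687 = 14400.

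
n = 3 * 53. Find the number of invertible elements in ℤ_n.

φ(159) = 159 · (1 − 1/3) · (1 − 1/53)
       = 159 · 104/159 = 104.

104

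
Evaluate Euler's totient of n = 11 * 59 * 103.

φ(11) = 11 − 1 = 10.
φ(59) = 59 − 1 = 58.
φ(103) = 103 − 1 = 102.
Since φ is multiplicative, φ(66847) = 10 · 58 · 102 = 59160.

59160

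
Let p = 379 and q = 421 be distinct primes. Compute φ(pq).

φ(n) = (p − 1)(q − 1) = (379−1)(421−1) = 378·420 = 158760.

158760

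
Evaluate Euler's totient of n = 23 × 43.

924

φ(23) = 23 − 1 = 22.
φ(43) = 43 − 1 = 42.
φ(989) = 22 × 42 = 924.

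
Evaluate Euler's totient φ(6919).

First factor: 6919 = 11 · 17 · 37.
φ(6919) = 6919 · (1 − 1/11) · (1 − 1/17) · (1 − 1/37)
       = 6919 · 5760/6919 = 5760.

5760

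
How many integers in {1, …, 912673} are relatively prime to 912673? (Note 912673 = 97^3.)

903264

φ(912673) = 912673 · (1 − 1/97)
       = 912673 · 96/97 = 903264.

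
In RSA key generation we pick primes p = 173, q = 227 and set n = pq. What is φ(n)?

φ(n) = (p − 1)(q − 1) = (173−1)(227−1) = 172·226 = 38872.

38872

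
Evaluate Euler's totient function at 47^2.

φ(2209) = 2209 · (1 − 1/47)
       = 2209 · 46/47 = 2162.

2162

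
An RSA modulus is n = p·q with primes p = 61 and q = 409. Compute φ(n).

24480

φ(pq) = (p−1)(q−1) = 60 · 408 = 24480.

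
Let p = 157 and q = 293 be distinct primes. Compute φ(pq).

45552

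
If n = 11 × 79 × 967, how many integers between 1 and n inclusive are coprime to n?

753480

φ(840323) = 840323 · (1 − 1/11) · (1 − 1/79) · (1 − 1/967)
       = 840323 · 753480/840323 = 753480.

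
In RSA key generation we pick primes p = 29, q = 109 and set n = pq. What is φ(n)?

3024

φ(3161) = 3161 · (1 − 1/29) · (1 − 1/109)
       = 3161 · 3024/3161 = 3024.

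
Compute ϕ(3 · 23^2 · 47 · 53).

φ(3953217) = 3953217 · (1 − 1/3) · (1 − 1/23) · (1 − 1/47) · (1 − 1/53)
       = 3953217 · 105248/171879 = 2420704.

2420704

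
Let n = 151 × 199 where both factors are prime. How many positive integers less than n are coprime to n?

29700

φ(pq) = (p−1)(q−1) = 150 · 198 = 29700.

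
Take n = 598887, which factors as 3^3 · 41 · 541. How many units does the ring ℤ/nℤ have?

φ(598887) = 598887 · (1 − 1/3) · (1 − 1/41) · (1 − 1/541)
       = 598887 · 43200/66543 = 388800.

388800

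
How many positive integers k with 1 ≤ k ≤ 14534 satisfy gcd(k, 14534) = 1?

6552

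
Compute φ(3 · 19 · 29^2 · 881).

φ(42232497) = 42232497 · (1 − 1/3) · (1 − 1/19) · (1 − 1/29) · (1 − 1/881)
       = 42232497 · 887040/1456293 = 25724160.

25724160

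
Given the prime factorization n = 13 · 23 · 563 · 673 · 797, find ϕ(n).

φ(13) = 13 − 1 = 12.
φ(23) = 23 − 1 = 22.
φ(563) = 563 − 1 = 562.
φ(673) = 673 − 1 = 672.
φ(797) = 797 − 1 = 796.
Multiply: 12 · 22 · 562 · 672 · 796 = 79363823616.

79363823616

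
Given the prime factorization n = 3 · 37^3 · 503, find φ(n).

49481136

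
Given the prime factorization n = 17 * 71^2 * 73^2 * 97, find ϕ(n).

φ(17) = 17 − 1 = 16.
φ(71^2) = 71^1·(71−1) = 71·70 = 4970.
φ(73^2) = 73^1·(73−1) = 73·72 = 5256.
φ(97) = 97 − 1 = 96.
φ(44297893361) = 16 × 4970 × 5256 × 96 = 40123883520.

40123883520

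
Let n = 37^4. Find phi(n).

φ(37^4) = 37^3·(37−1) = 50653·36 = 1823508.

1823508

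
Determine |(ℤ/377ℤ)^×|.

336

First factor: 377 = 13 · 29.
φ(13) = 13 − 1 = 12.
φ(29) = 29 − 1 = 28.
Multiply: 12 · 28 = 336.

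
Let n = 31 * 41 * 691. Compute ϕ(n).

φ(31) = 31 − 1 = 30.
φ(41) = 41 − 1 = 40.
φ(691) = 691 − 1 = 690.
φ(878261) = 30 × 40 × 690 = 828000.

828000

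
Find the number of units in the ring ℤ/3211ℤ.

2808

First factor: 3211 = 13^2 · 19.
φ(13^2) = 13^2 − 13^1 = 169 − 13 = 156.
φ(19) = 19 − 1 = 18.
Multiply: 156 · 18 = 2808.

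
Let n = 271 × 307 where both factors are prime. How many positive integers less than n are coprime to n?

82620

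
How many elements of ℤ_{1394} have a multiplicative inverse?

1394 = 2 · 17 · 41.
φ(1394) = 1394 · (1 − 1/2) · (1 − 1/17) · (1 − 1/41)
       = 1394 · 640/1394 = 640.

640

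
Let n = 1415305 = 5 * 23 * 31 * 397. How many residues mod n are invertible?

φ(1415305) = 1415305 · (1 − 1/5) · (1 − 1/23) · (1 − 1/31) · (1 − 1/397)
       = 1415305 · 1045440/1415305 = 1045440.

1045440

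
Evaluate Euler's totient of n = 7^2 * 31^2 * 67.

2577960

φ(7^2) = 7^2 − 7^1 = 49 − 7 = 42.
φ(31^2) = 31^2 − 31^1 = 961 − 31 = 930.
φ(67) = 67 − 1 = 66.
Since φ is multiplicative, φ(3154963) = 42 · 930 · 66 = 2577960.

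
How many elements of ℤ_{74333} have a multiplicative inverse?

60480

74333 = 7^2 · 37 · 41.
φ(74333) = 74333 · (1 − 1/7) · (1 − 1/37) · (1 − 1/41)
       = 74333 · 8640/10619 = 60480.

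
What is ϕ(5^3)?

φ(125) = 125 · (1 − 1/5)
       = 125 · 4/5 = 100.

100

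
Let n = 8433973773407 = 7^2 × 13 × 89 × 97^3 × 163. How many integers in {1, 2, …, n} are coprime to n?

6489973518336

φ(8433973773407) = 8433973773407 · (1 − 1/7) · (1 − 1/13) · (1 − 1/89) · (1 − 1/97) · (1 − 1/163)
       = 8433973773407 · 98537472/128053289 = 6489973518336.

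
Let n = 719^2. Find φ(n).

516242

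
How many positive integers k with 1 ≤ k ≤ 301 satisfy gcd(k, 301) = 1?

252

301 = 7 × 43.
φ(301) = 301 · (1 − 1/7) · (1 − 1/43)
       = 301 · 252/301 = 252.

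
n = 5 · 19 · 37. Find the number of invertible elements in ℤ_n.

2592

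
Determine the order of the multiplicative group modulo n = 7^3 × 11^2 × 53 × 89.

φ(195769651) = 195769651 · (1 − 1/7) · (1 − 1/11) · (1 − 1/53) · (1 − 1/89)
       = 195769651 · 274560/363209 = 147987840.

147987840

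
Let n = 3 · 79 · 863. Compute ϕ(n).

134472

φ(3) = 3 − 1 = 2.
φ(79) = 79 − 1 = 78.
φ(863) = 863 − 1 = 862.
φ(204531) = 2 × 78 × 862 = 134472.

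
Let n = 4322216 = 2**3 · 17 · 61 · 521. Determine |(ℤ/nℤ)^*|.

φ(4322216) = 4322216 · (1 − 1/2) · (1 − 1/17) · (1 − 1/61) · (1 − 1/521)
       = 4322216 · 499200/1080554 = 1996800.

1996800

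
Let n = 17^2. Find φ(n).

φ(289) = 289 · (1 − 1/17)
       = 289 · 16/17 = 272.

272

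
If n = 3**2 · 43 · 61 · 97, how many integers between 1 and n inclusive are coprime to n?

φ(3^2) = 3^2 − 3^1 = 9 − 3 = 6.
φ(43) = 43 − 1 = 42.
φ(61) = 61 − 1 = 60.
φ(97) = 97 − 1 = 96.
Multiply: 6 · 42 · 60 · 96 = 1451520.

1451520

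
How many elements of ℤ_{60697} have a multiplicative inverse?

60697 = 7 * 13 * 23 * 29.
φ(60697) = 60697 · (1 − 1/7) · (1 − 1/13) · (1 − 1/23) · (1 − 1/29)
       = 60697 · 44352/60697 = 44352.

44352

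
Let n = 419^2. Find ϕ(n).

φ(175561) = 175561 · (1 − 1/419)
       = 175561 · 418/419 = 175142.

175142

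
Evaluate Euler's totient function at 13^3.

2028

φ(2197) = 2197 · (1 − 1/13)
       = 2197 · 12/13 = 2028.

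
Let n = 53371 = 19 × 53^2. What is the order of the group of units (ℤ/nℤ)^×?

49608

φ(53371) = 53371 · (1 − 1/19) · (1 − 1/53)
       = 53371 · 936/1007 = 49608.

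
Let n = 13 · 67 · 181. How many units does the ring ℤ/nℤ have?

φ(157651) = 157651 · (1 − 1/13) · (1 − 1/67) · (1 − 1/181)
       = 157651 · 142560/157651 = 142560.

142560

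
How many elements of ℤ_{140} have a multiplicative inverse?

First factor: 140 = 2^2 · 5 · 7.
φ(140) = 140 · (1 − 1/2) · (1 − 1/5) · (1 − 1/7)
       = 140 · 24/70 = 48.

48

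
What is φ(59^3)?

201898

φ(205379) = 205379 · (1 − 1/59)
       = 205379 · 58/59 = 201898.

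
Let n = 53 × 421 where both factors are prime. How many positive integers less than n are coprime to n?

φ(53) = 53 − 1 = 52.
φ(421) = 421 − 1 = 420.
Multiply: 52 · 420 = 21840.

21840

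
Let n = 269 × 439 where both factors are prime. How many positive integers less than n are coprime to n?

φ(pq) = (p−1)(q−1) = 268 · 438 = 117384.

117384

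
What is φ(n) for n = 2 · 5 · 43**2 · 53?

φ(2) = 2 − 1 = 1.
φ(5) = 5 − 1 = 4.
φ(43^2) = 43^2 − 43^1 = 1849 − 43 = 1806.
φ(53) = 53 − 1 = 52.
Since φ is multiplicative, φ(979970) = 1 · 4 · 1806 · 52 = 375648.

375648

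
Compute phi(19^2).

φ(361) = 361 · (1 − 1/19)
       = 361 · 18/19 = 342.

342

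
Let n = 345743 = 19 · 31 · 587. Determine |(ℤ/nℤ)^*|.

φ(19) = 19 − 1 = 18.
φ(31) = 31 − 1 = 30.
φ(587) = 587 − 1 = 586.
Multiply: 18 · 30 · 586 = 316440.

316440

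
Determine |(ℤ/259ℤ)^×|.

216

Factor 259: 259 = 7 · 37.
φ(7) = 7 − 1 = 6.
φ(37) = 37 − 1 = 36.
Since φ is multiplicative, φ(259) = 6 · 36 = 216.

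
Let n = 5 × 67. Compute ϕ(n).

φ(335) = 335 · (1 − 1/5) · (1 − 1/67)
       = 335 · 264/335 = 264.

264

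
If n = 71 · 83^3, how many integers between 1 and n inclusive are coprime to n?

39542860

φ(40596877) = 40596877 · (1 − 1/71) · (1 − 1/83)
       = 40596877 · 5740/5893 = 39542860.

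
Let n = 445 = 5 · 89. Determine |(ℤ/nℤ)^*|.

352

φ(5) = 5 − 1 = 4.
φ(89) = 89 − 1 = 88.
Since φ is multiplicative, φ(445) = 4 · 88 = 352.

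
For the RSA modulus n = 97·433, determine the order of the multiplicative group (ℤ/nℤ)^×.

41472

φ(42001) = 42001 · (1 − 1/97) · (1 − 1/433)
       = 42001 · 41472/42001 = 41472.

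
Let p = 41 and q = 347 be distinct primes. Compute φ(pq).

φ(n) = (p − 1)(q − 1) = (41−1)(347−1) = 40·346 = 13840.

13840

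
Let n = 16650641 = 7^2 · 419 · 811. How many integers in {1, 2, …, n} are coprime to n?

14220360

φ(7^2) = 7^1·(7−1) = 7·6 = 42.
φ(419) = 419 − 1 = 418.
φ(811) = 811 − 1 = 810.
Multiply: 42 · 418 · 810 = 14220360.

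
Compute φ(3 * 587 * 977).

1143872

φ(1720497) = 1720497 · (1 − 1/3) · (1 − 1/587) · (1 − 1/977)
       = 1720497 · 1143872/1720497 = 1143872.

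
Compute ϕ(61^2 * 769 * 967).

2715310080

φ(61^2) = 61^1·(61−1) = 61·60 = 3660.
φ(769) = 769 − 1 = 768.
φ(967) = 967 − 1 = 966.
Multiply: 3660 · 768 · 966 = 2715310080.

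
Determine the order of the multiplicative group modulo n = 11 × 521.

φ(5731) = 5731 · (1 − 1/11) · (1 − 1/521)
       = 5731 · 5200/5731 = 5200.

5200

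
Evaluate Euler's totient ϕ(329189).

First factor: 329189 = 7 * 31 * 37 * 41.
φ(329189) = 329189 · (1 − 1/7) · (1 − 1/31) · (1 − 1/37) · (1 − 1/41)
       = 329189 · 259200/329189 = 259200.

259200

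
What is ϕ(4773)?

Factor 4773: 4773 = 3 · 37 · 43.
φ(4773) = 4773 · (1 − 1/3) · (1 − 1/37) · (1 − 1/43)
       = 4773 · 3024/4773 = 3024.

3024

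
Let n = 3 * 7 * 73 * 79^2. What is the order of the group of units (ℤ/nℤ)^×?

φ(3) = 3 − 1 = 2.
φ(7) = 7 − 1 = 6.
φ(73) = 73 − 1 = 72.
φ(79^2) = 79^1·(79−1) = 79·78 = 6162.
Multiply: 2 · 6 · 72 · 6162 = 5323968.

5323968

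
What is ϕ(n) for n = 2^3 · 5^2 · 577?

46080

φ(2^3) = 2^3 − 2^2 = 8 − 4 = 4.
φ(5^2) = 5^1·(5−1) = 5·4 = 20.
φ(577) = 577 − 1 = 576.
φ(115400) = 4 × 20 × 576 = 46080.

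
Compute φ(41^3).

φ(41^3) = 41^2·(41−1) = 1681·40 = 67240.

67240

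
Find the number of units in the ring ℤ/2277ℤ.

1320

2277 = 3^2 · 11 · 23.
φ(2277) = 2277 · (1 − 1/3) · (1 − 1/11) · (1 − 1/23)
       = 2277 · 440/759 = 1320.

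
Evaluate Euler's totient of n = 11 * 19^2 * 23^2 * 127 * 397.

φ(105913126121) = 105913126121 · (1 − 1/11) · (1 − 1/19) · (1 − 1/23) · (1 − 1/127) · (1 − 1/397)
       = 105913126121 · 197588160/242364133 = 86346025920.

86346025920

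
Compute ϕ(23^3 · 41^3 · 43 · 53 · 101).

φ(193019318173453) = 193019318173453 · (1 − 1/23) · (1 − 1/41) · (1 − 1/43) · (1 − 1/53) · (1 − 1/101)
       = 193019318173453 · 192192000/217058797 = 170906543808000.

170906543808000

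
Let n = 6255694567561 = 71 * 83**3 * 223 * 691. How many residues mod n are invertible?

φ(71) = 71 − 1 = 70.
φ(83^3) = 83^2·(83−1) = 6889·82 = 564898.
φ(223) = 223 − 1 = 222.
φ(691) = 691 − 1 = 690.
φ(6255694567561) = 70 × 564898 × 222 × 690 = 6057175294800.

6057175294800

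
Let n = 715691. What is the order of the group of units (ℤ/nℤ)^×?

715691 = 23 * 29^2 * 37.
φ(715691) = 715691 · (1 − 1/23) · (1 − 1/29) · (1 − 1/37)
       = 715691 · 22176/24679 = 643104.

643104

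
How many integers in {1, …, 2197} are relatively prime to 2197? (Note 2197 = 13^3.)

φ(13^3) = 13^2·(13−1) = 169·12 = 2028.

2028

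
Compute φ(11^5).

φ(11^5) = 11^4·(11−1) = 14641·10 = 146410.

146410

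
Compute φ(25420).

9600

Factor 25420: 25420 = 2^2 * 5 * 31 * 41.
φ(25420) = 25420 · (1 − 1/2) · (1 − 1/5) · (1 − 1/31) · (1 − 1/41)
       = 25420 · 4800/12710 = 9600.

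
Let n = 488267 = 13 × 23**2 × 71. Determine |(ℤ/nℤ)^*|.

φ(13) = 13 − 1 = 12.
φ(23^2) = 23^2 − 23^1 = 529 − 23 = 506.
φ(71) = 71 − 1 = 70.
Multiply: 12 · 506 · 70 = 425040.

425040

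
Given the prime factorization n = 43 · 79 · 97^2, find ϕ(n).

30506112

φ(31962373) = 31962373 · (1 − 1/43) · (1 − 1/79) · (1 − 1/97)
       = 31962373 · 314496/329509 = 30506112.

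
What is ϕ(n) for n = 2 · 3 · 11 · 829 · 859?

14208480

φ(2) = 2 − 1 = 1.
φ(3) = 3 − 1 = 2.
φ(11) = 11 − 1 = 10.
φ(829) = 829 − 1 = 828.
φ(859) = 859 − 1 = 858.
φ(46999326) = 1 × 2 × 10 × 828 × 858 = 14208480.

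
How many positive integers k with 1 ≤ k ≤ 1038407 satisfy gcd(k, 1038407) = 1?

907200

Prime factorization: 1038407 = 19 · 31 · 41 · 43.
φ(19) = 19 − 1 = 18.
φ(31) = 31 − 1 = 30.
φ(41) = 41 − 1 = 40.
φ(43) = 43 − 1 = 42.
Since φ is multiplicative, φ(1038407) = 18 · 30 · 40 · 42 = 907200.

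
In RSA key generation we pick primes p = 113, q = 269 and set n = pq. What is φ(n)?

30016

φ(113) = 113 − 1 = 112.
φ(269) = 269 − 1 = 268.
Since φ is multiplicative, φ(30397) = 112 · 268 = 30016.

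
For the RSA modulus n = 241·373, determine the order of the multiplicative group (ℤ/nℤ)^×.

89280

For distinct primes, φ(pq) = (p−1)(q−1) = 240 × 372 = 89280.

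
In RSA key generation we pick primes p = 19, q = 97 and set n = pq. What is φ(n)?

1728

φ(19) = 19 − 1 = 18.
φ(97) = 97 − 1 = 96.
Since φ is multiplicative, φ(1843) = 18 · 96 = 1728.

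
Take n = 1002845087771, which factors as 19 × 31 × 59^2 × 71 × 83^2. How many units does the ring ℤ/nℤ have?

880366989600

φ(1002845087771) = 1002845087771 · (1 − 1/19) · (1 − 1/31) · (1 − 1/59) · (1 − 1/71) · (1 − 1/83)
       = 1002845087771 · 179776800/204787643 = 880366989600.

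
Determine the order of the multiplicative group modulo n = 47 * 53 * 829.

φ(47) = 47 − 1 = 46.
φ(53) = 53 − 1 = 52.
φ(829) = 829 − 1 = 828.
Multiply: 46 · 52 · 828 = 1980576.

1980576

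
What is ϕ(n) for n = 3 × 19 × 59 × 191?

396720

φ(3) = 3 − 1 = 2.
φ(19) = 19 − 1 = 18.
φ(59) = 59 − 1 = 58.
φ(191) = 191 − 1 = 190.
φ(642333) = 2 × 18 × 58 × 190 = 396720.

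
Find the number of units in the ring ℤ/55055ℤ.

31680

Prime factorization: 55055 = 5 · 7 · 11^2 · 13.
φ(5) = 5 − 1 = 4.
φ(7) = 7 − 1 = 6.
φ(11^2) = 11^2 − 11^1 = 121 − 11 = 110.
φ(13) = 13 − 1 = 12.
Multiply: 4 · 6 · 110 · 12 = 31680.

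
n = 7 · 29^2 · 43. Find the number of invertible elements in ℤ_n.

204624

φ(7) = 7 − 1 = 6.
φ(29^2) = 29^2 − 29^1 = 841 − 29 = 812.
φ(43) = 43 − 1 = 42.
Multiply: 6 · 812 · 42 = 204624.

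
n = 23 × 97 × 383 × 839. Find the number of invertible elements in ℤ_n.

676084992

φ(23) = 23 − 1 = 22.
φ(97) = 97 − 1 = 96.
φ(383) = 383 − 1 = 382.
φ(839) = 839 − 1 = 838.
Since φ is multiplicative, φ(716902847) = 22 · 96 · 382 · 838 = 676084992.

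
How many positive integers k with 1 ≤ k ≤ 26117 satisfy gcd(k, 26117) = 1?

20160

Factor 26117: 26117 = 7^2 * 13 * 41.
φ(26117) = 26117 · (1 − 1/7) · (1 − 1/13) · (1 − 1/41)
       = 26117 · 2880/3731 = 20160.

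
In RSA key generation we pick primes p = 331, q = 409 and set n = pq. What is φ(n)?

φ(pq) = (p−1)(q−1) = 330 · 408 = 134640.

134640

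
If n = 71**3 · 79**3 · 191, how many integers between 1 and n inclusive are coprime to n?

32637517949400

φ(71^3) = 71^3 − 71^2 = 357911 − 5041 = 352870.
φ(79^3) = 79^3 − 79^2 = 493039 − 6241 = 486798.
φ(191) = 191 − 1 = 190.
φ(33704639572039) = 352870 × 486798 × 190 = 32637517949400.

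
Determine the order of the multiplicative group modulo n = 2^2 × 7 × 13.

144

φ(364) = 364 · (1 − 1/2) · (1 − 1/7) · (1 − 1/13)
       = 364 · 72/182 = 144.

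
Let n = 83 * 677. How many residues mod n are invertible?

φ(56191) = 56191 · (1 − 1/83) · (1 − 1/677)
       = 56191 · 55432/56191 = 55432.

55432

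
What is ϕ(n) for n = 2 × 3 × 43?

φ(258) = 258 · (1 − 1/2) · (1 − 1/3) · (1 − 1/43)
       = 258 · 84/258 = 84.

84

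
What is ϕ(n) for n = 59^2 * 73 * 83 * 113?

φ(2383325827) = 2383325827 · (1 − 1/59) · (1 − 1/73) · (1 − 1/83) · (1 − 1/113)
       = 2383325827 · 38352384/40395353 = 2262790656.

2262790656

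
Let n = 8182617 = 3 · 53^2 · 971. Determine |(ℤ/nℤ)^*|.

φ(8182617) = 8182617 · (1 − 1/3) · (1 − 1/53) · (1 − 1/971)
       = 8182617 · 100880/154389 = 5346640.

5346640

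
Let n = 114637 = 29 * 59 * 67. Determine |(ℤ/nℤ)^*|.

φ(29) = 29 − 1 = 28.
φ(59) = 59 − 1 = 58.
φ(67) = 67 − 1 = 66.
φ(114637) = 28 × 58 × 66 = 107184.

107184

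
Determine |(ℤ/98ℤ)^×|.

42

98 = 2 × 7^2.
φ(98) = 98 · (1 − 1/2) · (1 − 1/7)
       = 98 · 6/14 = 42.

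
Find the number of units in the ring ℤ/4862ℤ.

1920

Factor 4862: 4862 = 2 * 11 * 13 * 17.
φ(4862) = 4862 · (1 − 1/2) · (1 − 1/11) · (1 − 1/13) · (1 − 1/17)
       = 4862 · 1920/4862 = 1920.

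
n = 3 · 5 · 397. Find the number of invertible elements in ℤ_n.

φ(5955) = 5955 · (1 − 1/3) · (1 − 1/5) · (1 − 1/397)
       = 5955 · 3168/5955 = 3168.

3168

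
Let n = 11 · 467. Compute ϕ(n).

φ(11) = 11 − 1 = 10.
φ(467) = 467 − 1 = 466.
Multiply: 10 · 466 = 4660.

4660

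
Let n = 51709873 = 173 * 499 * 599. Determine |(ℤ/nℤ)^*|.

51222288

φ(51709873) = 51709873 · (1 − 1/173) · (1 − 1/499) · (1 − 1/599)
       = 51709873 · 51222288/51709873 = 51222288.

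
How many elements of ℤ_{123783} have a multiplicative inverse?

72600

First factor: 123783 = 3 × 11**3 × 31.
φ(3) = 3 − 1 = 2.
φ(11^3) = 11^2·(11−1) = 121·10 = 1210.
φ(31) = 31 − 1 = 30.
Multiply: 2 · 1210 · 30 = 72600.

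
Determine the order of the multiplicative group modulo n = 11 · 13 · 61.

7200

φ(11) = 11 − 1 = 10.
φ(13) = 13 − 1 = 12.
φ(61) = 61 − 1 = 60.
Multiply: 10 · 12 · 60 = 7200.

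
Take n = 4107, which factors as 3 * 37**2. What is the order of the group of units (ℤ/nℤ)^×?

2664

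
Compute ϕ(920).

352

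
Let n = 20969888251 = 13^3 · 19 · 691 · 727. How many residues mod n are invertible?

18286313760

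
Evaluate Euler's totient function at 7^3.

294

φ(7^3) = 7^2·(7−1) = 49·6 = 294.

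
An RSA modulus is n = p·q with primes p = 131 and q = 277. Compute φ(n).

φ(131) = 131 − 1 = 130.
φ(277) = 277 − 1 = 276.
Since φ is multiplicative, φ(36287) = 130 · 276 = 35880.

35880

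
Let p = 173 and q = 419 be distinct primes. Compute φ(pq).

φ(173) = 173 − 1 = 172.
φ(419) = 419 − 1 = 418.
φ(72487) = 172 × 418 = 71896.

71896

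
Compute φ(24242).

10560

Factor 24242: 24242 = 2 · 17 · 23 · 31.
φ(2) = 2 − 1 = 1.
φ(17) = 17 − 1 = 16.
φ(23) = 23 − 1 = 22.
φ(31) = 31 − 1 = 30.
Multiply: 1 · 16 · 22 · 30 = 10560.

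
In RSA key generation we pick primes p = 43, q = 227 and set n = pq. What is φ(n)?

φ(n) = (p − 1)(q − 1) = (43−1)(227−1) = 42·226 = 9492.

9492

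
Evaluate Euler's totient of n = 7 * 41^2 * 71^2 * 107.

φ(6346966829) = 6346966829 · (1 − 1/7) · (1 − 1/41) · (1 − 1/71) · (1 − 1/107)
       = 6346966829 · 1780800/2180339 = 5183908800.

5183908800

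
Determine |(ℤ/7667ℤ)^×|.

6400

Prime factorization: 7667 = 11 · 17 · 41.
φ(7667) = 7667 · (1 − 1/11) · (1 − 1/17) · (1 − 1/41)
       = 7667 · 6400/7667 = 6400.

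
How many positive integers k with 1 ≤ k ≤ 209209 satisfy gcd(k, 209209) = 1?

209209 = 7 × 11**2 × 13 × 19.
φ(209209) = 209209 · (1 − 1/7) · (1 − 1/11) · (1 − 1/13) · (1 − 1/19)
       = 209209 · 12960/19019 = 142560.

142560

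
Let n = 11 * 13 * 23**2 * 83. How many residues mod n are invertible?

φ(11) = 11 − 1 = 10.
φ(13) = 13 − 1 = 12.
φ(23^2) = 23^1·(23−1) = 23·22 = 506.
φ(83) = 83 − 1 = 82.
Since φ is multiplicative, φ(6278701) = 10 · 12 · 506 · 82 = 4979040.

4979040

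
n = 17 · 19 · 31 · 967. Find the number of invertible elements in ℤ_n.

8346240

φ(9682571) = 9682571 · (1 − 1/17) · (1 − 1/19) · (1 − 1/31) · (1 − 1/967)
       = 9682571 · 8346240/9682571 = 8346240.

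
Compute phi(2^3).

4

φ(8) = 8 · (1 − 1/2)
       = 8 · 1/2 = 4.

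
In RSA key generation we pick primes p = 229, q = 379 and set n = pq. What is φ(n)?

φ(pq) = (p−1)(q−1) = 228 · 378 = 86184.

86184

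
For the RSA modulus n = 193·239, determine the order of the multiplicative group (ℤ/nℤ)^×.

45696

φ(n) = (p − 1)(q − 1) = (193−1)(239−1) = 192·238 = 45696.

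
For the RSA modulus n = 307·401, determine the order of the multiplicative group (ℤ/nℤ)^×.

122400

φ(n) = (p − 1)(q − 1) = (307−1)(401−1) = 306·400 = 122400.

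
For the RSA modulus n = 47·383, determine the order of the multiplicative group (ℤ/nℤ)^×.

17572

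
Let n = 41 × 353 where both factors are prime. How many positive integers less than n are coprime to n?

14080

φ(n) = (p − 1)(q − 1) = (41−1)(353−1) = 40·352 = 14080.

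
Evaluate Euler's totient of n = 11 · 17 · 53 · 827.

6872320

φ(11) = 11 − 1 = 10.
φ(17) = 17 − 1 = 16.
φ(53) = 53 − 1 = 52.
φ(827) = 827 − 1 = 826.
φ(8196397) = 10 × 16 × 52 × 826 = 6872320.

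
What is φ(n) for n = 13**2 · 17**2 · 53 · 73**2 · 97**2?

107992891588608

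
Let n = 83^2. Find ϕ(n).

6806

φ(83^2) = 83^2 − 83^1 = 6889 − 83 = 6806.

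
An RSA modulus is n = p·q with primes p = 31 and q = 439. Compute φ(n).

13140

φ(13609) = 13609 · (1 − 1/31) · (1 − 1/439)
       = 13609 · 13140/13609 = 13140.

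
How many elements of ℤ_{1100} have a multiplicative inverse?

400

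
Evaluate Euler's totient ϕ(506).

220

506 = 2 · 11 · 23.
φ(2) = 2 − 1 = 1.
φ(11) = 11 − 1 = 10.
φ(23) = 23 − 1 = 22.
Multiply: 1 · 10 · 22 = 220.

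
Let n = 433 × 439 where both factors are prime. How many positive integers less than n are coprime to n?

For distinct primes, φ(pq) = (p−1)(q−1) = 432 × 438 = 189216.

189216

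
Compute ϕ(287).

Prime factorization: 287 = 7 * 41.
φ(7) = 7 − 1 = 6.
φ(41) = 41 − 1 = 40.
φ(287) = 6 × 40 = 240.

240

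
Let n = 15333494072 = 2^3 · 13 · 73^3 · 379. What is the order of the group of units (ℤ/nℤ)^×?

6961635072

φ(2^3) = 2^2·(2−1) = 4·1 = 4.
φ(13) = 13 − 1 = 12.
φ(73^3) = 73^3 − 73^2 = 389017 − 5329 = 383688.
φ(379) = 379 − 1 = 378.
Since φ is multiplicative, φ(15333494072) = 4 · 12 · 383688 · 378 = 6961635072.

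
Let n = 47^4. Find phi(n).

φ(47^4) = 47^3·(47−1) = 103823·46 = 4775858.

4775858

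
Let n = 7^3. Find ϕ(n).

φ(7^3) = 7^2·(7−1) = 49·6 = 294.

294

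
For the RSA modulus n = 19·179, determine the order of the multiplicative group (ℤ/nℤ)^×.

3204

For distinct primes, φ(pq) = (p−1)(q−1) = 18 × 178 = 3204.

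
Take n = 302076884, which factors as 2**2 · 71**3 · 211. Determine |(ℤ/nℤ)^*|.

148205400

φ(302076884) = 302076884 · (1 − 1/2) · (1 − 1/71) · (1 − 1/211)
       = 302076884 · 14700/29962 = 148205400.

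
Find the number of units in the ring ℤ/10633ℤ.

8820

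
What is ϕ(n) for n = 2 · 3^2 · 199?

φ(3582) = 3582 · (1 − 1/2) · (1 − 1/3) · (1 − 1/199)
       = 3582 · 396/1194 = 1188.

1188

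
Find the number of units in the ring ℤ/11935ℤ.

Factor 11935: 11935 = 5 · 7 · 11 · 31.
φ(5) = 5 − 1 = 4.
φ(7) = 7 − 1 = 6.
φ(11) = 11 − 1 = 10.
φ(31) = 31 − 1 = 30.
φ(11935) = 4 × 6 × 10 × 30 = 7200.

7200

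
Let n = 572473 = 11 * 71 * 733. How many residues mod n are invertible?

512400

φ(572473) = 572473 · (1 − 1/11) · (1 − 1/71) · (1 − 1/733)
       = 572473 · 512400/572473 = 512400.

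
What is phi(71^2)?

4970

φ(71^2) = 71^1·(71−1) = 71·70 = 4970.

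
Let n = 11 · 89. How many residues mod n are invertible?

880

φ(979) = 979 · (1 − 1/11) · (1 − 1/89)
       = 979 · 880/979 = 880.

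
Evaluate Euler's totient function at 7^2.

42

φ(7^2) = 7^1·(7−1) = 7·6 = 42.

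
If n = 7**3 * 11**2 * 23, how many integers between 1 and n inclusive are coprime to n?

711480

φ(954569) = 954569 · (1 − 1/7) · (1 − 1/11) · (1 − 1/23)
       = 954569 · 1320/1771 = 711480.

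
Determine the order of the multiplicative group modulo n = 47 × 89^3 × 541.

17314672320

φ(17925246763) = 17925246763 · (1 − 1/47) · (1 − 1/89) · (1 − 1/541)
       = 17925246763 · 2185920/2263003 = 17314672320.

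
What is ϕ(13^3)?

φ(2197) = 2197 · (1 − 1/13)
       = 2197 · 12/13 = 2028.

2028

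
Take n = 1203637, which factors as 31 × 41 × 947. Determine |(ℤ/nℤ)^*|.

1135200

φ(1203637) = 1203637 · (1 − 1/31) · (1 − 1/41) · (1 − 1/947)
       = 1203637 · 1135200/1203637 = 1135200.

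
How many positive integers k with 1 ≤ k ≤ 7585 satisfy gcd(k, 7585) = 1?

5760

7585 = 5 * 37 * 41.
φ(7585) = 7585 · (1 − 1/5) · (1 − 1/37) · (1 − 1/41)
       = 7585 · 5760/7585 = 5760.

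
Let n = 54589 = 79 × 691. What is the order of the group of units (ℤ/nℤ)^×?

53820

φ(54589) = 54589 · (1 − 1/79) · (1 − 1/691)
       = 54589 · 53820/54589 = 53820.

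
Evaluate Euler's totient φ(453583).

380160

Prime factorization: 453583 = 13 · 23 · 37 · 41.
φ(13) = 13 − 1 = 12.
φ(23) = 23 − 1 = 22.
φ(37) = 37 − 1 = 36.
φ(41) = 41 − 1 = 40.
Multiply: 12 · 22 · 36 · 40 = 380160.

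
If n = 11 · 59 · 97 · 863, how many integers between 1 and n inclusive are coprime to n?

47996160

φ(54328439) = 54328439 · (1 − 1/11) · (1 − 1/59) · (1 − 1/97) · (1 − 1/863)
       = 54328439 · 47996160/54328439 = 47996160.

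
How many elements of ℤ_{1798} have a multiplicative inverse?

840

First factor: 1798 = 2 × 29 × 31.
φ(1798) = 1798 · (1 − 1/2) · (1 − 1/29) · (1 − 1/31)
       = 1798 · 840/1798 = 840.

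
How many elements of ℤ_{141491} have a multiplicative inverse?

107520

First factor: 141491 = 7 * 17 * 29 * 41.
φ(7) = 7 − 1 = 6.
φ(17) = 17 − 1 = 16.
φ(29) = 29 − 1 = 28.
φ(41) = 41 − 1 = 40.
φ(141491) = 6 × 16 × 28 × 40 = 107520.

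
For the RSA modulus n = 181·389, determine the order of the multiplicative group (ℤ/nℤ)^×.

69840

For distinct primes, φ(pq) = (p−1)(q−1) = 180 × 388 = 69840.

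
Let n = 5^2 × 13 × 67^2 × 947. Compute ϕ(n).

φ(1381601975) = 1381601975 · (1 − 1/5) · (1 − 1/13) · (1 − 1/67) · (1 − 1/947)
       = 1381601975 · 2996928/4124185 = 1003970880.

1003970880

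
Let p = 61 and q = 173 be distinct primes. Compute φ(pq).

10320

φ(n) = (p − 1)(q − 1) = (61−1)(173−1) = 60·172 = 10320.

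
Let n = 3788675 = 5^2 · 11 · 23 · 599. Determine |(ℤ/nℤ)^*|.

φ(3788675) = 3788675 · (1 − 1/5) · (1 − 1/11) · (1 − 1/23) · (1 − 1/599)
       = 3788675 · 526240/757735 = 2631200.

2631200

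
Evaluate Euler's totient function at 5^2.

φ(5^2) = 5^1·(5−1) = 5·4 = 20.

20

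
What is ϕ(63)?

Factor 63: 63 = 3^2 × 7.
φ(3^2) = 3^1·(3−1) = 3·2 = 6.
φ(7) = 7 − 1 = 6.
Multiply: 6 · 6 = 36.

36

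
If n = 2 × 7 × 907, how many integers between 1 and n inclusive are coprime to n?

φ(2) = 2 − 1 = 1.
φ(7) = 7 − 1 = 6.
φ(907) = 907 − 1 = 906.
Multiply: 1 · 6 · 906 = 5436.

5436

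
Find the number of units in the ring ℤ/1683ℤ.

Factor 1683: 1683 = 3**2 * 11 * 17.
φ(1683) = 1683 · (1 − 1/3) · (1 − 1/11) · (1 − 1/17)
       = 1683 · 320/561 = 960.

960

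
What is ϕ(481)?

432

Prime factorization: 481 = 13 · 37.
φ(481) = 481 · (1 − 1/13) · (1 − 1/37)
       = 481 · 432/481 = 432.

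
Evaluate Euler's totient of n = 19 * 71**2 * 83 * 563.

φ(19) = 19 − 1 = 18.
φ(71^2) = 71^1·(71−1) = 71·70 = 4970.
φ(83) = 83 − 1 = 82.
φ(563) = 563 − 1 = 562.
Since φ is multiplicative, φ(4475656891) = 18 · 4970 · 82 · 562 = 4122674640.

4122674640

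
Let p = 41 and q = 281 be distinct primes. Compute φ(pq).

11200

φ(41) = 41 − 1 = 40.
φ(281) = 281 − 1 = 280.
Multiply: 40 · 280 = 11200.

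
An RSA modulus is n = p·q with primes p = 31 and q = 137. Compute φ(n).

For distinct primes, φ(pq) = (p−1)(q−1) = 30 × 136 = 4080.

4080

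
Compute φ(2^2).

φ(2^2) = 2^2 − 2^1 = 4 − 2 = 2.

2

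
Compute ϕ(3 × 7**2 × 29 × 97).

φ(3) = 3 − 1 = 2.
φ(7^2) = 7^1·(7−1) = 7·6 = 42.
φ(29) = 29 − 1 = 28.
φ(97) = 97 − 1 = 96.
Since φ is multiplicative, φ(413511) = 2 · 42 · 28 · 96 = 225792.

225792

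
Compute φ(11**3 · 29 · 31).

φ(11^3) = 11^3 − 11^2 = 1331 − 121 = 1210.
φ(29) = 29 − 1 = 28.
φ(31) = 31 − 1 = 30.
Since φ is multiplicative, φ(1196569) = 1210 · 28 · 30 = 1016400.

1016400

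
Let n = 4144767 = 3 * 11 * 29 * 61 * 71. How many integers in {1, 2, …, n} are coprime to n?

φ(4144767) = 4144767 · (1 − 1/3) · (1 − 1/11) · (1 − 1/29) · (1 − 1/61) · (1 − 1/71)
       = 4144767 · 2352000/4144767 = 2352000.

2352000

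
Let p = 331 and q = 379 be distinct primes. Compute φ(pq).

124740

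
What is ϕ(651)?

Prime factorization: 651 = 3 × 7 × 31.
φ(651) = 651 · (1 − 1/3) · (1 − 1/7) · (1 − 1/31)
       = 651 · 360/651 = 360.

360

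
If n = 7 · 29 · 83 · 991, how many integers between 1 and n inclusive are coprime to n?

φ(7) = 7 − 1 = 6.
φ(29) = 29 − 1 = 28.
φ(83) = 83 − 1 = 82.
φ(991) = 991 − 1 = 990.
φ(16697359) = 6 × 28 × 82 × 990 = 13638240.

13638240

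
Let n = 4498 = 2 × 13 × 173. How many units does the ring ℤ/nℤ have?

φ(4498) = 4498 · (1 − 1/2) · (1 − 1/13) · (1 − 1/173)
       = 4498 · 2064/4498 = 2064.

2064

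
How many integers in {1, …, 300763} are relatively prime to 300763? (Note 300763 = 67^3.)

296274

φ(300763) = 300763 · (1 − 1/67)
       = 300763 · 66/67 = 296274.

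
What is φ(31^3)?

28830

φ(29791) = 29791 · (1 − 1/31)
       = 29791 · 30/31 = 28830.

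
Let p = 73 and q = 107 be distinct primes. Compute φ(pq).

φ(n) = (p − 1)(q − 1) = (73−1)(107−1) = 72·106 = 7632.

7632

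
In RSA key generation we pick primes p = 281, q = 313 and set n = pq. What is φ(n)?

φ(281) = 281 − 1 = 280.
φ(313) = 313 − 1 = 312.
Since φ is multiplicative, φ(87953) = 280 · 312 = 87360.

87360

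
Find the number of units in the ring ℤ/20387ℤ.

Prime factorization: 20387 = 19 · 29 · 37.
φ(20387) = 20387 · (1 − 1/19) · (1 − 1/29) · (1 − 1/37)
       = 20387 · 18144/20387 = 18144.

18144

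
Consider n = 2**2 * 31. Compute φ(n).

60

φ(124) = 124 · (1 − 1/2) · (1 − 1/31)
       = 124 · 30/62 = 60.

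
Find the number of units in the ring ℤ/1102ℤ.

504

1102 = 2 * 19 * 29.
φ(2) = 2 − 1 = 1.
φ(19) = 19 − 1 = 18.
φ(29) = 29 − 1 = 28.
φ(1102) = 1 × 18 × 28 = 504.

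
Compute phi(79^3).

486798

φ(79^3) = 79^2·(79−1) = 6241·78 = 486798.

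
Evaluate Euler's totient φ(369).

240

Factor 369: 369 = 3**2 · 41.
φ(369) = 369 · (1 − 1/3) · (1 − 1/41)
       = 369 · 80/123 = 240.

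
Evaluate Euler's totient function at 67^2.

φ(4489) = 4489 · (1 − 1/67)
       = 4489 · 66/67 = 4422.

4422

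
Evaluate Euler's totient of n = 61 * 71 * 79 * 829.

271252800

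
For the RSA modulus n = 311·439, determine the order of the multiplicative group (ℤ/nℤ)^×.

φ(311) = 311 − 1 = 310.
φ(439) = 439 − 1 = 438.
φ(136529) = 310 × 438 = 135780.

135780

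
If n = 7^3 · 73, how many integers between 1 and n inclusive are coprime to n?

21168

φ(7^3) = 7^3 − 7^2 = 343 − 49 = 294.
φ(73) = 73 − 1 = 72.
Multiply: 294 · 72 = 21168.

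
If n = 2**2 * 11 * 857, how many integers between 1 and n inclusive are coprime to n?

φ(2^2) = 2^1·(2−1) = 2·1 = 2.
φ(11) = 11 − 1 = 10.
φ(857) = 857 − 1 = 856.
Since φ is multiplicative, φ(37708) = 2 · 10 · 856 = 17120.

17120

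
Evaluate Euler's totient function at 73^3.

φ(73^3) = 73^2·(73−1) = 5329·72 = 383688.

383688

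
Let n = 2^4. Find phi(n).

φ(2^4) = 2^4 − 2^3 = 16 − 8 = 8.

8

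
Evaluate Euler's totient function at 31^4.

893730

φ(923521) = 923521 · (1 − 1/31)
       = 923521 · 30/31 = 893730.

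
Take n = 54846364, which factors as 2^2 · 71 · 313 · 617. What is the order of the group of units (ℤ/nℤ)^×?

26906880

φ(54846364) = 54846364 · (1 − 1/2) · (1 − 1/71) · (1 − 1/313) · (1 − 1/617)
       = 54846364 · 13453440/27423182 = 26906880.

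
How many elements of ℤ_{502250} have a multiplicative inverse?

Prime factorization: 502250 = 2 · 5^3 · 7^2 · 41.
φ(502250) = 502250 · (1 − 1/2) · (1 − 1/5) · (1 − 1/7) · (1 − 1/41)
       = 502250 · 960/2870 = 168000.

168000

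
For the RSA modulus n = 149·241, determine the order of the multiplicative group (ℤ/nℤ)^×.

35520

φ(pq) = (p−1)(q−1) = 148 · 240 = 35520.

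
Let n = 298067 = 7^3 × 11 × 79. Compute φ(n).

φ(298067) = 298067 · (1 − 1/7) · (1 − 1/11) · (1 − 1/79)
       = 298067 · 4680/6083 = 229320.

229320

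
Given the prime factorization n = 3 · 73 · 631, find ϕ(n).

φ(3) = 3 − 1 = 2.
φ(73) = 73 − 1 = 72.
φ(631) = 631 − 1 = 630.
Since φ is multiplicative, φ(138189) = 2 · 72 · 630 = 90720.

90720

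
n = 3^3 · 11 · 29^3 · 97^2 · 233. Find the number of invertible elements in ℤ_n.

φ(15879975665301) = 15879975665301 · (1 − 1/3) · (1 − 1/11) · (1 − 1/29) · (1 − 1/97) · (1 − 1/233)
       = 15879975665301 · 12472320/21629157 = 9157090037760.

9157090037760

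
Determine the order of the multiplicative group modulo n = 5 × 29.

φ(5) = 5 − 1 = 4.
φ(29) = 29 − 1 = 28.
φ(145) = 4 × 28 = 112.

112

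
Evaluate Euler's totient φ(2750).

Factor 2750: 2750 = 2 * 5**3 * 11.
φ(2) = 2 − 1 = 1.
φ(5^3) = 5^3 − 5^2 = 125 − 25 = 100.
φ(11) = 11 − 1 = 10.
Since φ is multiplicative, φ(2750) = 1 · 100 · 10 = 1000.

1000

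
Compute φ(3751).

3300

3751 = 11^2 * 31.
φ(11^2) = 11^2 − 11^1 = 121 − 11 = 110.
φ(31) = 31 − 1 = 30.
Multiply: 110 · 30 = 3300.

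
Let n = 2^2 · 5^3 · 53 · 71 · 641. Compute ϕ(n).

465920000

φ(1206041500) = 1206041500 · (1 − 1/2) · (1 − 1/5) · (1 − 1/53) · (1 − 1/71) · (1 − 1/641)
       = 1206041500 · 9318400/24120830 = 465920000.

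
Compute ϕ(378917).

First factor: 378917 = 7^2 * 11 * 19 * 37.
φ(378917) = 378917 · (1 − 1/7) · (1 − 1/11) · (1 − 1/19) · (1 − 1/37)
       = 378917 · 38880/54131 = 272160.

272160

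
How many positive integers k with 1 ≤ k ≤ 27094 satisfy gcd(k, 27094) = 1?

11880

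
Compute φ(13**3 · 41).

φ(13^3) = 13^2·(13−1) = 169·12 = 2028.
φ(41) = 41 − 1 = 40.
Multiply: 2028 · 40 = 81120.

81120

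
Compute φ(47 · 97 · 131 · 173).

98741760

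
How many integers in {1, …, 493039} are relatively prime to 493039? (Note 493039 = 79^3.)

486798

φ(79^3) = 79^2·(79−1) = 6241·78 = 486798.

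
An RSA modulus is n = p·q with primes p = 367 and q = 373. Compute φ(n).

136152

For distinct primes, φ(pq) = (p−1)(q−1) = 366 × 372 = 136152.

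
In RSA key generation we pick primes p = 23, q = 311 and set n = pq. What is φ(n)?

6820

φ(23) = 23 − 1 = 22.
φ(311) = 311 − 1 = 310.
Since φ is multiplicative, φ(7153) = 22 · 310 = 6820.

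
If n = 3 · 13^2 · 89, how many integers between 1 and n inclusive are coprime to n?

27456

φ(3) = 3 − 1 = 2.
φ(13^2) = 13^2 − 13^1 = 169 − 13 = 156.
φ(89) = 89 − 1 = 88.
Since φ is multiplicative, φ(45123) = 2 · 156 · 88 = 27456.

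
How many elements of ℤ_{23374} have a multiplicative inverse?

10080

Prime factorization: 23374 = 2 × 13 × 29 × 31.
φ(23374) = 23374 · (1 − 1/2) · (1 − 1/13) · (1 − 1/29) · (1 − 1/31)
       = 23374 · 10080/23374 = 10080.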